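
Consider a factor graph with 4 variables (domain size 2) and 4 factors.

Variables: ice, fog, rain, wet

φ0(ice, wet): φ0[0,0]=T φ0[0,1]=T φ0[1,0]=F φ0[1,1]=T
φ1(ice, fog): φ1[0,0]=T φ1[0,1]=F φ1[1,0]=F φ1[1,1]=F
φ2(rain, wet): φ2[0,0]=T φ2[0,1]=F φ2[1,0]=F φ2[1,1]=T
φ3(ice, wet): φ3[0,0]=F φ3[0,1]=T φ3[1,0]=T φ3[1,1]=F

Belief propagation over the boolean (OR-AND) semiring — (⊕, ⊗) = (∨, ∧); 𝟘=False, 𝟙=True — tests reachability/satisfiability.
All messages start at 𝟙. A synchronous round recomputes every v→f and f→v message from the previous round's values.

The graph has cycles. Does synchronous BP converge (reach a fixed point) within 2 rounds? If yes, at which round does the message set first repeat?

init: all messages = 𝟙 over 2 values
r1 m[φ0→ice] = [T, T]
r1 m[φ0→wet] = [T, T]
r1 m[φ1→ice] = [T, F]
r1 m[φ1→fog] = [T, F]
r1 m[φ2→rain] = [T, T]
r1 m[φ2→wet] = [T, T]
r1 m[φ3→ice] = [T, T]
r1 m[φ3→wet] = [T, T]
r1 m[ice→φ0] = [T, T]
r1 m[ice→φ1] = [T, T]
r1 m[ice→φ3] = [T, T]
r1 m[fog→φ1] = [T, T]
r1 m[rain→φ2] = [T, T]
r1 m[wet→φ0] = [T, T]
r1 m[wet→φ2] = [T, T]
r1 m[wet→φ3] = [T, T]
r2 m[φ0→ice] = [T, T]
r2 m[φ0→wet] = [T, T]
r2 m[φ1→ice] = [T, F]
r2 m[φ1→fog] = [T, F]
r2 m[φ2→rain] = [T, T]
r2 m[φ2→wet] = [T, T]
r2 m[φ3→ice] = [T, T]
r2 m[φ3→wet] = [T, T]
r2 m[ice→φ0] = [T, F]
r2 m[ice→φ1] = [T, T]
r2 m[ice→φ3] = [T, F]
r2 m[fog→φ1] = [T, T]
r2 m[rain→φ2] = [T, T]
r2 m[wet→φ0] = [T, T]
r2 m[wet→φ2] = [T, T]
r2 m[wet→φ3] = [T, T]
no fixed point within 2 rounds

NOT CONVERGED within 2 rounds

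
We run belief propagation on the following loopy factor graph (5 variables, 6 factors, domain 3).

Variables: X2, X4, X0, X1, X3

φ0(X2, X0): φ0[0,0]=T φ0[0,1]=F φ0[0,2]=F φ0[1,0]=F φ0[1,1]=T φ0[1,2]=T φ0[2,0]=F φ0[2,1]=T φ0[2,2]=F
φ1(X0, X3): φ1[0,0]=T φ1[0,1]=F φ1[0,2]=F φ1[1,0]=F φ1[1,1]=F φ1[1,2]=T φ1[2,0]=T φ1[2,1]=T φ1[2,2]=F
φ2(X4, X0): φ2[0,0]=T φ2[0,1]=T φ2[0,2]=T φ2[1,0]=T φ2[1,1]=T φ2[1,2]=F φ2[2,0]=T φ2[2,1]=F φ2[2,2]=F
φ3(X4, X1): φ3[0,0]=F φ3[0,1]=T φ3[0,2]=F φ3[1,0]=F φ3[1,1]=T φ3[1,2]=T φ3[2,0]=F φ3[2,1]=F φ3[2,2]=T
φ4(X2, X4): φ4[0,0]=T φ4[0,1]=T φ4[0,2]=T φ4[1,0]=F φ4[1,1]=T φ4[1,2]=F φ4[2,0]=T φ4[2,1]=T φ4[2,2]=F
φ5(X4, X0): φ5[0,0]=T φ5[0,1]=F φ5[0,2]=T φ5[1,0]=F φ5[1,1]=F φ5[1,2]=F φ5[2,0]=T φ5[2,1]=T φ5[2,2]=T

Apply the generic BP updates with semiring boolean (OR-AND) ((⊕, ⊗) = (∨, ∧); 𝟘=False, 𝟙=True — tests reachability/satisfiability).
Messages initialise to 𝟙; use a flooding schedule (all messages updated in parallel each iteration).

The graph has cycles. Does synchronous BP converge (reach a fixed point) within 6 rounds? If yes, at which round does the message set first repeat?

init: all messages = 𝟙 over 3 values
r1 m[φ0→X2] = [T, T, T]
r1 m[φ0→X0] = [T, T, T]
r1 m[φ1→X0] = [T, T, T]
r1 m[φ1→X3] = [T, T, T]
r1 m[φ2→X4] = [T, T, T]
r1 m[φ2→X0] = [T, T, T]
r1 m[φ3→X4] = [T, T, T]
r1 m[φ3→X1] = [F, T, T]
r1 m[φ4→X2] = [T, T, T]
r1 m[φ4→X4] = [T, T, T]
r1 m[φ5→X4] = [T, F, T]
r1 m[φ5→X0] = [T, T, T]
r1 m[X2→φ0] = [T, T, T]
r1 m[X2→φ4] = [T, T, T]
r1 m[X4→φ2] = [T, T, T]
r1 m[X4→φ3] = [T, T, T]
r1 m[X4→φ4] = [T, T, T]
r1 m[X4→φ5] = [T, T, T]
r1 m[X0→φ0] = [T, T, T]
r1 m[X0→φ1] = [T, T, T]
r1 m[X0→φ2] = [T, T, T]
r1 m[X0→φ5] = [T, T, T]
r1 m[X1→φ3] = [T, T, T]
r1 m[X3→φ1] = [T, T, T]
r2 m[φ0→X2] = [T, T, T]
r2 m[φ0→X0] = [T, T, T]
r2 m[φ1→X0] = [T, T, T]
r2 m[φ1→X3] = [T, T, T]
r2 m[φ2→X4] = [T, T, T]
r2 m[φ2→X0] = [T, T, T]
r2 m[φ3→X4] = [T, T, T]
r2 m[φ3→X1] = [F, T, T]
r2 m[φ4→X2] = [T, T, T]
r2 m[φ4→X4] = [T, T, T]
r2 m[φ5→X4] = [T, F, T]
r2 m[φ5→X0] = [T, T, T]
r2 m[X2→φ0] = [T, T, T]
r2 m[X2→φ4] = [T, T, T]
r2 m[X4→φ2] = [T, F, T]
r2 m[X4→φ3] = [T, F, T]
r2 m[X4→φ4] = [T, F, T]
r2 m[X4→φ5] = [T, T, T]
r2 m[X0→φ0] = [T, T, T]
r2 m[X0→φ1] = [T, T, T]
r2 m[X0→φ2] = [T, T, T]
r2 m[X0→φ5] = [T, T, T]
r2 m[X1→φ3] = [T, T, T]
r2 m[X3→φ1] = [T, T, T]
r3 m[φ0→X2] = [T, T, T]
r3 m[φ0→X0] = [T, T, T]
r3 m[φ1→X0] = [T, T, T]
r3 m[φ1→X3] = [T, T, T]
r3 m[φ2→X4] = [T, T, T]
r3 m[φ2→X0] = [T, T, T]
r3 m[φ3→X4] = [T, T, T]
r3 m[φ3→X1] = [F, T, T]
r3 m[φ4→X2] = [T, F, T]
r3 m[φ4→X4] = [T, T, T]
r3 m[φ5→X4] = [T, F, T]
r3 m[φ5→X0] = [T, T, T]
r3 m[X2→φ0] = [T, T, T]
r3 m[X2→φ4] = [T, T, T]
r3 m[X4→φ2] = [T, F, T]
r3 m[X4→φ3] = [T, F, T]
r3 m[X4→φ4] = [T, F, T]
r3 m[X4→φ5] = [T, T, T]
r3 m[X0→φ0] = [T, T, T]
r3 m[X0→φ1] = [T, T, T]
r3 m[X0→φ2] = [T, T, T]
r3 m[X0→φ5] = [T, T, T]
r3 m[X1→φ3] = [T, T, T]
r3 m[X3→φ1] = [T, T, T]
r4 m[φ0→X2] = [T, T, T]
r4 m[φ0→X0] = [T, T, T]
r4 m[φ1→X0] = [T, T, T]
r4 m[φ1→X3] = [T, T, T]
r4 m[φ2→X4] = [T, T, T]
r4 m[φ2→X0] = [T, T, T]
r4 m[φ3→X4] = [T, T, T]
r4 m[φ3→X1] = [F, T, T]
r4 m[φ4→X2] = [T, F, T]
r4 m[φ4→X4] = [T, T, T]
r4 m[φ5→X4] = [T, F, T]
r4 m[φ5→X0] = [T, T, T]
r4 m[X2→φ0] = [T, F, T]
r4 m[X2→φ4] = [T, T, T]
r4 m[X4→φ2] = [T, F, T]
r4 m[X4→φ3] = [T, F, T]
r4 m[X4→φ4] = [T, F, T]
r4 m[X4→φ5] = [T, T, T]
r4 m[X0→φ0] = [T, T, T]
r4 m[X0→φ1] = [T, T, T]
r4 m[X0→φ2] = [T, T, T]
r4 m[X0→φ5] = [T, T, T]
r4 m[X1→φ3] = [T, T, T]
r4 m[X3→φ1] = [T, T, T]
r5 m[φ0→X2] = [T, T, T]
r5 m[φ0→X0] = [T, T, F]
r5 m[φ1→X0] = [T, T, T]
r5 m[φ1→X3] = [T, T, T]
r5 m[φ2→X4] = [T, T, T]
r5 m[φ2→X0] = [T, T, T]
r5 m[φ3→X4] = [T, T, T]
r5 m[φ3→X1] = [F, T, T]
r5 m[φ4→X2] = [T, F, T]
r5 m[φ4→X4] = [T, T, T]
r5 m[φ5→X4] = [T, F, T]
r5 m[φ5→X0] = [T, T, T]
r5 m[X2→φ0] = [T, F, T]
r5 m[X2→φ4] = [T, T, T]
r5 m[X4→φ2] = [T, F, T]
r5 m[X4→φ3] = [T, F, T]
r5 m[X4→φ4] = [T, F, T]
r5 m[X4→φ5] = [T, T, T]
r5 m[X0→φ0] = [T, T, T]
r5 m[X0→φ1] = [T, T, T]
r5 m[X0→φ2] = [T, T, T]
r5 m[X0→φ5] = [T, T, T]
r5 m[X1→φ3] = [T, T, T]
r5 m[X3→φ1] = [T, T, T]
r6 m[φ0→X2] = [T, T, T]
r6 m[φ0→X0] = [T, T, F]
r6 m[φ1→X0] = [T, T, T]
r6 m[φ1→X3] = [T, T, T]
r6 m[φ2→X4] = [T, T, T]
r6 m[φ2→X0] = [T, T, T]
r6 m[φ3→X4] = [T, T, T]
r6 m[φ3→X1] = [F, T, T]
r6 m[φ4→X2] = [T, F, T]
r6 m[φ4→X4] = [T, T, T]
r6 m[φ5→X4] = [T, F, T]
r6 m[φ5→X0] = [T, T, T]
r6 m[X2→φ0] = [T, F, T]
r6 m[X2→φ4] = [T, T, T]
r6 m[X4→φ2] = [T, F, T]
r6 m[X4→φ3] = [T, F, T]
r6 m[X4→φ4] = [T, F, T]
r6 m[X4→φ5] = [T, T, T]
r6 m[X0→φ0] = [T, T, T]
r6 m[X0→φ1] = [T, T, F]
r6 m[X0→φ2] = [T, T, F]
r6 m[X0→φ5] = [T, T, F]
r6 m[X1→φ3] = [T, T, T]
r6 m[X3→φ1] = [T, T, T]
no fixed point within 6 rounds

NOT CONVERGED within 6 rounds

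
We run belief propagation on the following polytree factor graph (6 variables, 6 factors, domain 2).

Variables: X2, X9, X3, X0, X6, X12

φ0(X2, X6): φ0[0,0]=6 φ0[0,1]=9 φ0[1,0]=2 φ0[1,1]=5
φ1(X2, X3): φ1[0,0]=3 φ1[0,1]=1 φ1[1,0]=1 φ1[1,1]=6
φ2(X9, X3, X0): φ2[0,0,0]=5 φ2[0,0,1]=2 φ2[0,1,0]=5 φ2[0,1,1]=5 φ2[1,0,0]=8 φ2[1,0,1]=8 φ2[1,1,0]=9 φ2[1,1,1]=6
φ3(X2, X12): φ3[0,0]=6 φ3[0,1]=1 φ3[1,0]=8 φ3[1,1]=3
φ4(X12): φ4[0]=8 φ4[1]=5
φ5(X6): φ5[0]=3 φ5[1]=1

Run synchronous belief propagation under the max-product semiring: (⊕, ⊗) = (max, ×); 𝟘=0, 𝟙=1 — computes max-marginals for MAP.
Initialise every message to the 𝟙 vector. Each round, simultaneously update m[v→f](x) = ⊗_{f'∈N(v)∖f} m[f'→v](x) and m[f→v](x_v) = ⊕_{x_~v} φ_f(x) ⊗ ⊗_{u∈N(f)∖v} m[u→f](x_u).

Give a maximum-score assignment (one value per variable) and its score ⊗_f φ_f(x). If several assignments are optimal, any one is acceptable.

assignment: (X2=0, X9=1, X3=0, X0=0, X6=0, X12=0); score = 20736

init: all messages = 𝟙 over 2 values
r1 m[φ0→X2] = [9, 5]
r1 m[φ0→X6] = [6, 9]
r1 m[φ1→X2] = [3, 6]
r1 m[φ1→X3] = [3, 6]
r1 m[φ2→X9] = [5, 9]
r1 m[φ2→X3] = [8, 9]
r1 m[φ2→X0] = [9, 8]
r1 m[φ3→X2] = [6, 8]
r1 m[φ3→X12] = [8, 3]
r1 m[φ4→X12] = [8, 5]
r1 m[φ5→X6] = [3, 1]
r1 m[X2→φ0] = [1, 1]
r1 m[X2→φ1] = [1, 1]
r1 m[X2→φ3] = [1, 1]
r1 m[X9→φ2] = [1, 1]
r1 m[X3→φ1] = [1, 1]
r1 m[X3→φ2] = [1, 1]
r1 m[X0→φ2] = [1, 1]
r1 m[X6→φ0] = [1, 1]
r1 m[X6→φ5] = [1, 1]
r1 m[X12→φ3] = [1, 1]
r1 m[X12→φ4] = [1, 1]
r2 m[φ0→X2] = [9, 5]
r2 m[φ0→X6] = [6, 9]
r2 m[φ1→X2] = [3, 6]
r2 m[φ1→X3] = [3, 6]
r2 m[φ2→X9] = [5, 9]
r2 m[φ2→X3] = [8, 9]
r2 m[φ2→X0] = [9, 8]
r2 m[φ3→X2] = [6, 8]
r2 m[φ3→X12] = [8, 3]
r2 m[φ4→X12] = [8, 5]
r2 m[φ5→X6] = [3, 1]
r2 m[X2→φ0] = [18, 48]
r2 m[X2→φ1] = [54, 40]
r2 m[X2→φ3] = [27, 30]
r2 m[X9→φ2] = [1, 1]
r2 m[X3→φ1] = [8, 9]
r2 m[X3→φ2] = [3, 6]
r2 m[X0→φ2] = [1, 1]
r2 m[X6→φ0] = [3, 1]
r2 m[X6→φ5] = [6, 9]
r2 m[X12→φ3] = [8, 5]
r2 m[X12→φ4] = [8, 3]
r3 m[φ0→X2] = [18, 6]
r3 m[φ0→X6] = [108, 240]
r3 m[φ1→X2] = [24, 54]
r3 m[φ1→X3] = [162, 240]
r3 m[φ2→X9] = [30, 54]
r3 m[φ2→X3] = [8, 9]
r3 m[φ2→X0] = [54, 36]
r3 m[φ3→X2] = [48, 64]
r3 m[φ3→X12] = [240, 90]
r3 m[φ4→X12] = [8, 5]
r3 m[φ5→X6] = [3, 1]
r3 m[X2→φ0] = [18, 48]
r3 m[X2→φ1] = [54, 40]
r3 m[X2→φ3] = [27, 30]
r3 m[X9→φ2] = [1, 1]
r3 m[X3→φ1] = [8, 9]
r3 m[X3→φ2] = [3, 6]
r3 m[X0→φ2] = [1, 1]
r3 m[X6→φ0] = [3, 1]
r3 m[X6→φ5] = [6, 9]
r3 m[X12→φ3] = [8, 5]
r3 m[X12→φ4] = [8, 3]
r4 m[φ0→X2] = [18, 6]
r4 m[φ0→X6] = [108, 240]
r4 m[φ1→X2] = [24, 54]
r4 m[φ1→X3] = [162, 240]
r4 m[φ2→X9] = [30, 54]
r4 m[φ2→X3] = [8, 9]
r4 m[φ2→X0] = [54, 36]
r4 m[φ3→X2] = [48, 64]
r4 m[φ3→X12] = [240, 90]
r4 m[φ4→X12] = [8, 5]
r4 m[φ5→X6] = [3, 1]
r4 m[X2→φ0] = [1152, 3456]
r4 m[X2→φ1] = [864, 384]
r4 m[X2→φ3] = [432, 324]
r4 m[X9→φ2] = [1, 1]
r4 m[X3→φ1] = [8, 9]
r4 m[X3→φ2] = [162, 240]
r4 m[X0→φ2] = [1, 1]
r4 m[X6→φ0] = [3, 1]
r4 m[X6→φ5] = [108, 240]
r4 m[X12→φ3] = [8, 5]
r4 m[X12→φ4] = [240, 90]
r5 m[φ0→X2] = [18, 6]
r5 m[φ0→X6] = [6912, 17280]
r5 m[φ1→X2] = [24, 54]
r5 m[φ1→X3] = [2592, 2304]
r5 m[φ2→X9] = [1200, 2160]
r5 m[φ2→X3] = [8, 9]
r5 m[φ2→X0] = [2160, 1440]
r5 m[φ3→X2] = [48, 64]
r5 m[φ3→X12] = [2592, 972]
r5 m[φ4→X12] = [8, 5]
r5 m[φ5→X6] = [3, 1]
r5 m[X2→φ0] = [1152, 3456]
r5 m[X2→φ1] = [864, 384]
r5 m[X2→φ3] = [432, 324]
r5 m[X9→φ2] = [1, 1]
r5 m[X3→φ1] = [8, 9]
r5 m[X3→φ2] = [162, 240]
r5 m[X0→φ2] = [1, 1]
r5 m[X6→φ0] = [3, 1]
r5 m[X6→φ5] = [108, 240]
r5 m[X12→φ3] = [8, 5]
r5 m[X12→φ4] = [240, 90]
r6 m[φ0→X2] = [18, 6]
r6 m[φ0→X6] = [6912, 17280]
r6 m[φ1→X2] = [24, 54]
r6 m[φ1→X3] = [2592, 2304]
r6 m[φ2→X9] = [1200, 2160]
r6 m[φ2→X3] = [8, 9]
r6 m[φ2→X0] = [2160, 1440]
r6 m[φ3→X2] = [48, 64]
r6 m[φ3→X12] = [2592, 972]
r6 m[φ4→X12] = [8, 5]
r6 m[φ5→X6] = [3, 1]
r6 m[X2→φ0] = [1152, 3456]
r6 m[X2→φ1] = [864, 384]
r6 m[X2→φ3] = [432, 324]
r6 m[X9→φ2] = [1, 1]
r6 m[X3→φ1] = [8, 9]
r6 m[X3→φ2] = [2592, 2304]
r6 m[X0→φ2] = [1, 1]
r6 m[X6→φ0] = [3, 1]
r6 m[X6→φ5] = [6912, 17280]
r6 m[X12→φ3] = [8, 5]
r6 m[X12→φ4] = [2592, 972]
r7 m[φ0→X2] = [18, 6]
r7 m[φ0→X6] = [6912, 17280]
r7 m[φ1→X2] = [24, 54]
r7 m[φ1→X3] = [2592, 2304]
r7 m[φ2→X9] = [12960, 20736]
r7 m[φ2→X3] = [8, 9]
r7 m[φ2→X0] = [20736, 20736]
r7 m[φ3→X2] = [48, 64]
r7 m[φ3→X12] = [2592, 972]
r7 m[φ4→X12] = [8, 5]
r7 m[φ5→X6] = [3, 1]
r7 m[X2→φ0] = [1152, 3456]
r7 m[X2→φ1] = [864, 384]
r7 m[X2→φ3] = [432, 324]
r7 m[X9→φ2] = [1, 1]
r7 m[X3→φ1] = [8, 9]
r7 m[X3→φ2] = [2592, 2304]
r7 m[X0→φ2] = [1, 1]
r7 m[X6→φ0] = [3, 1]
r7 m[X6→φ5] = [6912, 17280]
r7 m[X12→φ3] = [8, 5]
r7 m[X12→φ4] = [2592, 972]
r8 m[φ0→X2] = [18, 6]
r8 m[φ0→X6] = [6912, 17280]
r8 m[φ1→X2] = [24, 54]
r8 m[φ1→X3] = [2592, 2304]
r8 m[φ2→X9] = [12960, 20736]
r8 m[φ2→X3] = [8, 9]
r8 m[φ2→X0] = [20736, 20736]
r8 m[φ3→X2] = [48, 64]
r8 m[φ3→X12] = [2592, 972]
r8 m[φ4→X12] = [8, 5]
r8 m[φ5→X6] = [3, 1]
r8 m[X2→φ0] = [1152, 3456]
r8 m[X2→φ1] = [864, 384]
r8 m[X2→φ3] = [432, 324]
r8 m[X9→φ2] = [1, 1]
r8 m[X3→φ1] = [8, 9]
r8 m[X3→φ2] = [2592, 2304]
r8 m[X0→φ2] = [1, 1]
r8 m[X6→φ0] = [3, 1]
r8 m[X6→φ5] = [6912, 17280]
r8 m[X12→φ3] = [8, 5]
r8 m[X12→φ4] = [2592, 972]
fixed point reached at round 8
traceback from X2: (X2=0, X9=1, X3=0, X0=0, X6=0, X12=0), score=20736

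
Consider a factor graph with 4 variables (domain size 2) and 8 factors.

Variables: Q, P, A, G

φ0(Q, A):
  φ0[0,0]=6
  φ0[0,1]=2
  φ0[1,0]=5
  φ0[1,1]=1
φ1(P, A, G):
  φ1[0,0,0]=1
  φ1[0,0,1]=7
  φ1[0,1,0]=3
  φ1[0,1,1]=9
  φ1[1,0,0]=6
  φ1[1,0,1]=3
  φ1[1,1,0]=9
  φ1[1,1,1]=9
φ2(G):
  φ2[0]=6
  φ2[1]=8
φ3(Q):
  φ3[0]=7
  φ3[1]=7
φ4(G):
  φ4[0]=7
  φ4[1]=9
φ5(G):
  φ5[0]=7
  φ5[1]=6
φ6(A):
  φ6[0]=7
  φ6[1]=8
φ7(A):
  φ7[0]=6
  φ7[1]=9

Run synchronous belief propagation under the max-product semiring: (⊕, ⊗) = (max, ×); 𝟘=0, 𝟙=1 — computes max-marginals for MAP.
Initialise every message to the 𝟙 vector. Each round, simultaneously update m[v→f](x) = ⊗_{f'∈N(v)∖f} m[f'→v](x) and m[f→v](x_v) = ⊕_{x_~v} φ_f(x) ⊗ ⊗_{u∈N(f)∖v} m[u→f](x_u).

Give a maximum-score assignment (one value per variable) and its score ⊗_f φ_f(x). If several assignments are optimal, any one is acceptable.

init: all messages = 𝟙 over 2 values
r1 m[φ0→Q] = [6, 5]
r1 m[φ0→A] = [6, 2]
r1 m[φ1→P] = [9, 9]
r1 m[φ1→A] = [7, 9]
r1 m[φ1→G] = [9, 9]
r1 m[φ2→G] = [6, 8]
r1 m[φ3→Q] = [7, 7]
r1 m[φ4→G] = [7, 9]
r1 m[φ5→G] = [7, 6]
r1 m[φ6→A] = [7, 8]
r1 m[φ7→A] = [6, 9]
r1 m[Q→φ0] = [1, 1]
r1 m[Q→φ3] = [1, 1]
r1 m[P→φ1] = [1, 1]
r1 m[A→φ0] = [1, 1]
r1 m[A→φ1] = [1, 1]
r1 m[A→φ6] = [1, 1]
r1 m[A→φ7] = [1, 1]
r1 m[G→φ1] = [1, 1]
r1 m[G→φ2] = [1, 1]
r1 m[G→φ4] = [1, 1]
r1 m[G→φ5] = [1, 1]
r2 m[φ0→Q] = [6, 5]
r2 m[φ0→A] = [6, 2]
r2 m[φ1→P] = [9, 9]
r2 m[φ1→A] = [7, 9]
r2 m[φ1→G] = [9, 9]
r2 m[φ2→G] = [6, 8]
r2 m[φ3→Q] = [7, 7]
r2 m[φ4→G] = [7, 9]
r2 m[φ5→G] = [7, 6]
r2 m[φ6→A] = [7, 8]
r2 m[φ7→A] = [6, 9]
r2 m[Q→φ0] = [7, 7]
r2 m[Q→φ3] = [6, 5]
r2 m[P→φ1] = [1, 1]
r2 m[A→φ0] = [294, 648]
r2 m[A→φ1] = [252, 144]
r2 m[A→φ6] = [252, 162]
r2 m[A→φ7] = [294, 144]
r2 m[G→φ1] = [294, 432]
r2 m[G→φ2] = [441, 486]
r2 m[G→φ4] = [378, 432]
r2 m[G→φ5] = [378, 648]
r3 m[φ0→Q] = [1764, 1470]
r3 m[φ0→A] = [42, 14]
r3 m[φ1→P] = [762048, 559872]
r3 m[φ1→A] = [3024, 3888]
r3 m[φ1→G] = [1512, 1764]
r3 m[φ2→G] = [6, 8]
r3 m[φ3→Q] = [7, 7]
r3 m[φ4→G] = [7, 9]
r3 m[φ5→G] = [7, 6]
r3 m[φ6→A] = [7, 8]
r3 m[φ7→A] = [6, 9]
r3 m[Q→φ0] = [7, 7]
r3 m[Q→φ3] = [6, 5]
r3 m[P→φ1] = [1, 1]
r3 m[A→φ0] = [294, 648]
r3 m[A→φ1] = [252, 144]
r3 m[A→φ6] = [252, 162]
r3 m[A→φ7] = [294, 144]
r3 m[G→φ1] = [294, 432]
r3 m[G→φ2] = [441, 486]
r3 m[G→φ4] = [378, 432]
r3 m[G→φ5] = [378, 648]
r4 m[φ0→Q] = [1764, 1470]
r4 m[φ0→A] = [42, 14]
r4 m[φ1→P] = [762048, 559872]
r4 m[φ1→A] = [3024, 3888]
r4 m[φ1→G] = [1512, 1764]
r4 m[φ2→G] = [6, 8]
r4 m[φ3→Q] = [7, 7]
r4 m[φ4→G] = [7, 9]
r4 m[φ5→G] = [7, 6]
r4 m[φ6→A] = [7, 8]
r4 m[φ7→A] = [6, 9]
r4 m[Q→φ0] = [7, 7]
r4 m[Q→φ3] = [1764, 1470]
r4 m[P→φ1] = [1, 1]
r4 m[A→φ0] = [127008, 279936]
r4 m[A→φ1] = [1764, 1008]
r4 m[A→φ6] = [762048, 489888]
r4 m[A→φ7] = [889056, 435456]
r4 m[G→φ1] = [294, 432]
r4 m[G→φ2] = [74088, 95256]
r4 m[G→φ4] = [63504, 84672]
r4 m[G→φ5] = [63504, 127008]
r5 m[φ0→Q] = [762048, 635040]
r5 m[φ0→A] = [42, 14]
r5 m[φ1→P] = [5334336, 3919104]
r5 m[φ1→A] = [3024, 3888]
r5 m[φ1→G] = [10584, 12348]
r5 m[φ2→G] = [6, 8]
r5 m[φ3→Q] = [7, 7]
r5 m[φ4→G] = [7, 9]
r5 m[φ5→G] = [7, 6]
r5 m[φ6→A] = [7, 8]
r5 m[φ7→A] = [6, 9]
r5 m[Q→φ0] = [7, 7]
r5 m[Q→φ3] = [1764, 1470]
r5 m[P→φ1] = [1, 1]
r5 m[A→φ0] = [127008, 279936]
r5 m[A→φ1] = [1764, 1008]
r5 m[A→φ6] = [762048, 489888]
r5 m[A→φ7] = [889056, 435456]
r5 m[G→φ1] = [294, 432]
r5 m[G→φ2] = [74088, 95256]
r5 m[G→φ4] = [63504, 84672]
r5 m[G→φ5] = [63504, 127008]
r6 m[φ0→Q] = [762048, 635040]
r6 m[φ0→A] = [42, 14]
r6 m[φ1→P] = [5334336, 3919104]
r6 m[φ1→A] = [3024, 3888]
r6 m[φ1→G] = [10584, 12348]
r6 m[φ2→G] = [6, 8]
r6 m[φ3→Q] = [7, 7]
r6 m[φ4→G] = [7, 9]
r6 m[φ5→G] = [7, 6]
r6 m[φ6→A] = [7, 8]
r6 m[φ7→A] = [6, 9]
r6 m[Q→φ0] = [7, 7]
r6 m[Q→φ3] = [762048, 635040]
r6 m[P→φ1] = [1, 1]
r6 m[A→φ0] = [127008, 279936]
r6 m[A→φ1] = [1764, 1008]
r6 m[A→φ6] = [762048, 489888]
r6 m[A→φ7] = [889056, 435456]
r6 m[G→φ1] = [294, 432]
r6 m[G→φ2] = [518616, 666792]
r6 m[G→φ4] = [444528, 592704]
r6 m[G→φ5] = [444528, 889056]
r7 m[φ0→Q] = [762048, 635040]
r7 m[φ0→A] = [42, 14]
r7 m[φ1→P] = [5334336, 3919104]
r7 m[φ1→A] = [3024, 3888]
r7 m[φ1→G] = [10584, 12348]
r7 m[φ2→G] = [6, 8]
r7 m[φ3→Q] = [7, 7]
r7 m[φ4→G] = [7, 9]
r7 m[φ5→G] = [7, 6]
r7 m[φ6→A] = [7, 8]
r7 m[φ7→A] = [6, 9]
r7 m[Q→φ0] = [7, 7]
r7 m[Q→φ3] = [762048, 635040]
r7 m[P→φ1] = [1, 1]
r7 m[A→φ0] = [127008, 279936]
r7 m[A→φ1] = [1764, 1008]
r7 m[A→φ6] = [762048, 489888]
r7 m[A→φ7] = [889056, 435456]
r7 m[G→φ1] = [294, 432]
r7 m[G→φ2] = [518616, 666792]
r7 m[G→φ4] = [444528, 592704]
r7 m[G→φ5] = [444528, 889056]
fixed point reached at round 7
traceback from Q: (Q=0, P=0, A=0, G=1), score=5334336

assignment: (Q=0, P=0, A=0, G=1); score = 5334336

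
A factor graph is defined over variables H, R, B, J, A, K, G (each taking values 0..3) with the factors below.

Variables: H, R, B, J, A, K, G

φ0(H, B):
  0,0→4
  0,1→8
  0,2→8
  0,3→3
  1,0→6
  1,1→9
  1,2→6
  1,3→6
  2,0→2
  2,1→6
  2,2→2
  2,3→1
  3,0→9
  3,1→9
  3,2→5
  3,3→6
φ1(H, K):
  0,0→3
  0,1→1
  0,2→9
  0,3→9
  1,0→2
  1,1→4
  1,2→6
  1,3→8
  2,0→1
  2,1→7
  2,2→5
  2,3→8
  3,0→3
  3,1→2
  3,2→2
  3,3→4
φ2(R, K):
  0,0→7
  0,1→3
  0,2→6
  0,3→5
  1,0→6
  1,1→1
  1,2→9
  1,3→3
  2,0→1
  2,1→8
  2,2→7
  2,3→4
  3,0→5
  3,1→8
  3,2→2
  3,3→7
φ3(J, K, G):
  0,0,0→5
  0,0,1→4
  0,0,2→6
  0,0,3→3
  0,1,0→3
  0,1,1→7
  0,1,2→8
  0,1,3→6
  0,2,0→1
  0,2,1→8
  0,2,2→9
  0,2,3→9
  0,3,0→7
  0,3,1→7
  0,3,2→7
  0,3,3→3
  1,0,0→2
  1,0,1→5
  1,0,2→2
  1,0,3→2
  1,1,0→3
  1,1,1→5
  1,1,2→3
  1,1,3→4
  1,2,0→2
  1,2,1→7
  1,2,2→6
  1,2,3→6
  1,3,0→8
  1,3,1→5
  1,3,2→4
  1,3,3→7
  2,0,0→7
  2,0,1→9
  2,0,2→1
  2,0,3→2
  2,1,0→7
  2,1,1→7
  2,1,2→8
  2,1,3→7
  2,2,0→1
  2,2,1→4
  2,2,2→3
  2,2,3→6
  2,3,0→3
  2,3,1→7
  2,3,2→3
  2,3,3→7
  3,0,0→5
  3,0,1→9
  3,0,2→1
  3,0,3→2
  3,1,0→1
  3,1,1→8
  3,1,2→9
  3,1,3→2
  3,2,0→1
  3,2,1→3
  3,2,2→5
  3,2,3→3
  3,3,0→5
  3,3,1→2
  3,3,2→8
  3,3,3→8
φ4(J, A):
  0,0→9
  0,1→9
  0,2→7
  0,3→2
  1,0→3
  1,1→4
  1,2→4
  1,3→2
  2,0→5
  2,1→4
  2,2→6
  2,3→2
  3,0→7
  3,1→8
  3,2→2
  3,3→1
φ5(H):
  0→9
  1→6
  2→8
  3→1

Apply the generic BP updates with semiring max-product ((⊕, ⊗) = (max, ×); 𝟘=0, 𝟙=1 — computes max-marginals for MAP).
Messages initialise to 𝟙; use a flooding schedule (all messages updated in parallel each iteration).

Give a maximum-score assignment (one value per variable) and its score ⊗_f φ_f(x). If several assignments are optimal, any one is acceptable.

init: all messages = 𝟙 over 4 values
r1 m[φ0→H] = [8, 9, 6, 9]
r1 m[φ0→B] = [9, 9, 8, 6]
r1 m[φ1→H] = [9, 8, 8, 4]
r1 m[φ1→K] = [3, 7, 9, 9]
r1 m[φ2→R] = [7, 9, 8, 8]
r1 m[φ2→K] = [7, 8, 9, 7]
r1 m[φ3→J] = [9, 8, 9, 9]
r1 m[φ3→K] = [9, 9, 9, 8]
r1 m[φ3→G] = [8, 9, 9, 9]
r1 m[φ4→J] = [9, 4, 6, 8]
r1 m[φ4→A] = [9, 9, 7, 2]
r1 m[φ5→H] = [9, 6, 8, 1]
r1 m[H→φ0] = [1, 1, 1, 1]
r1 m[H→φ1] = [1, 1, 1, 1]
r1 m[H→φ5] = [1, 1, 1, 1]
r1 m[R→φ2] = [1, 1, 1, 1]
r1 m[B→φ0] = [1, 1, 1, 1]
r1 m[J→φ3] = [1, 1, 1, 1]
r1 m[J→φ4] = [1, 1, 1, 1]
r1 m[A→φ4] = [1, 1, 1, 1]
r1 m[K→φ1] = [1, 1, 1, 1]
r1 m[K→φ2] = [1, 1, 1, 1]
r1 m[K→φ3] = [1, 1, 1, 1]
r1 m[G→φ3] = [1, 1, 1, 1]
r2 m[φ0→H] = [8, 9, 6, 9]
r2 m[φ0→B] = [9, 9, 8, 6]
r2 m[φ1→H] = [9, 8, 8, 4]
r2 m[φ1→K] = [3, 7, 9, 9]
r2 m[φ2→R] = [7, 9, 8, 8]
r2 m[φ2→K] = [7, 8, 9, 7]
r2 m[φ3→J] = [9, 8, 9, 9]
r2 m[φ3→K] = [9, 9, 9, 8]
r2 m[φ3→G] = [8, 9, 9, 9]
r2 m[φ4→J] = [9, 4, 6, 8]
r2 m[φ4→A] = [9, 9, 7, 2]
r2 m[φ5→H] = [9, 6, 8, 1]
r2 m[H→φ0] = [81, 48, 64, 4]
r2 m[H→φ1] = [72, 54, 48, 9]
r2 m[H→φ5] = [72, 72, 48, 36]
r2 m[R→φ2] = [1, 1, 1, 1]
r2 m[B→φ0] = [1, 1, 1, 1]
r2 m[J→φ3] = [9, 4, 6, 8]
r2 m[J→φ4] = [9, 8, 9, 9]
r2 m[A→φ4] = [1, 1, 1, 1]
r2 m[K→φ1] = [63, 72, 81, 56]
r2 m[K→φ2] = [27, 63, 81, 72]
r2 m[K→φ3] = [21, 56, 81, 63]
r2 m[G→φ3] = [1, 1, 1, 1]
r3 m[φ0→H] = [8, 9, 6, 9]
r3 m[φ0→B] = [324, 648, 648, 288]
r3 m[φ1→H] = [729, 486, 504, 224]
r3 m[φ1→K] = [216, 336, 648, 648]
r3 m[φ2→R] = [486, 729, 567, 504]
r3 m[φ2→K] = [7, 8, 9, 7]
r3 m[φ3→J] = [729, 567, 486, 504]
r3 m[φ3→K] = [72, 72, 81, 64]
r3 m[φ3→G] = [3969, 5832, 6561, 6561]
r3 m[φ4→J] = [9, 4, 6, 8]
r3 m[φ4→A] = [81, 81, 63, 18]
r3 m[φ5→H] = [9, 6, 8, 1]
r3 m[H→φ0] = [81, 48, 64, 4]
r3 m[H→φ1] = [72, 54, 48, 9]
r3 m[H→φ5] = [72, 72, 48, 36]
r3 m[R→φ2] = [1, 1, 1, 1]
r3 m[B→φ0] = [1, 1, 1, 1]
r3 m[J→φ3] = [9, 4, 6, 8]
r3 m[J→φ4] = [9, 8, 9, 9]
r3 m[A→φ4] = [1, 1, 1, 1]
r3 m[K→φ1] = [63, 72, 81, 56]
r3 m[K→φ2] = [27, 63, 81, 72]
r3 m[K→φ3] = [21, 56, 81, 63]
r3 m[G→φ3] = [1, 1, 1, 1]
r4 m[φ0→H] = [8, 9, 6, 9]
r4 m[φ0→B] = [324, 648, 648, 288]
r4 m[φ1→H] = [729, 486, 504, 224]
r4 m[φ1→K] = [216, 336, 648, 648]
r4 m[φ2→R] = [486, 729, 567, 504]
r4 m[φ2→K] = [7, 8, 9, 7]
r4 m[φ3→J] = [729, 567, 486, 504]
r4 m[φ3→K] = [72, 72, 81, 64]
r4 m[φ3→G] = [3969, 5832, 6561, 6561]
r4 m[φ4→J] = [9, 4, 6, 8]
r4 m[φ4→A] = [81, 81, 63, 18]
r4 m[φ5→H] = [9, 6, 8, 1]
r4 m[H→φ0] = [6561, 2916, 4032, 224]
r4 m[H→φ1] = [72, 54, 48, 9]
r4 m[H→φ5] = [5832, 4374, 3024, 2016]
r4 m[R→φ2] = [1, 1, 1, 1]
r4 m[B→φ0] = [1, 1, 1, 1]
r4 m[J→φ3] = [9, 4, 6, 8]
r4 m[J→φ4] = [729, 567, 486, 504]
r4 m[A→φ4] = [1, 1, 1, 1]
r4 m[K→φ1] = [504, 576, 729, 448]
r4 m[K→φ2] = [15552, 24192, 52488, 41472]
r4 m[K→φ3] = [1512, 2688, 5832, 4536]
r4 m[G→φ3] = [1, 1, 1, 1]
r5 m[φ0→H] = [8, 9, 6, 9]
r5 m[φ0→B] = [26244, 52488, 52488, 19683]
r5 m[φ1→H] = [6561, 4374, 4032, 1792]
r5 m[φ1→K] = [216, 336, 648, 648]
r5 m[φ2→R] = [314928, 472392, 367416, 290304]
r5 m[φ2→K] = [7, 8, 9, 7]
r5 m[φ3→J] = [52488, 40824, 34992, 36288]
r5 m[φ3→K] = [72, 72, 81, 64]
r5 m[φ3→G] = [285768, 419904, 472392, 472392]
r5 m[φ4→J] = [9, 4, 6, 8]
r5 m[φ4→A] = [6561, 6561, 5103, 1458]
r5 m[φ5→H] = [9, 6, 8, 1]
r5 m[H→φ0] = [6561, 2916, 4032, 224]
r5 m[H→φ1] = [72, 54, 48, 9]
r5 m[H→φ5] = [5832, 4374, 3024, 2016]
r5 m[R→φ2] = [1, 1, 1, 1]
r5 m[B→φ0] = [1, 1, 1, 1]
r5 m[J→φ3] = [9, 4, 6, 8]
r5 m[J→φ4] = [729, 567, 486, 504]
r5 m[A→φ4] = [1, 1, 1, 1]
r5 m[K→φ1] = [504, 576, 729, 448]
r5 m[K→φ2] = [15552, 24192, 52488, 41472]
r5 m[K→φ3] = [1512, 2688, 5832, 4536]
r5 m[G→φ3] = [1, 1, 1, 1]
r6 m[φ0→H] = [8, 9, 6, 9]
r6 m[φ0→B] = [26244, 52488, 52488, 19683]
r6 m[φ1→H] = [6561, 4374, 4032, 1792]
r6 m[φ1→K] = [216, 336, 648, 648]
r6 m[φ2→R] = [314928, 472392, 367416, 290304]
r6 m[φ2→K] = [7, 8, 9, 7]
r6 m[φ3→J] = [52488, 40824, 34992, 36288]
r6 m[φ3→K] = [72, 72, 81, 64]
r6 m[φ3→G] = [285768, 419904, 472392, 472392]
r6 m[φ4→J] = [9, 4, 6, 8]
r6 m[φ4→A] = [6561, 6561, 5103, 1458]
r6 m[φ5→H] = [9, 6, 8, 1]
r6 m[H→φ0] = [59049, 26244, 32256, 1792]
r6 m[H→φ1] = [72, 54, 48, 9]
r6 m[H→φ5] = [52488, 39366, 24192, 16128]
r6 m[R→φ2] = [1, 1, 1, 1]
r6 m[B→φ0] = [1, 1, 1, 1]
r6 m[J→φ3] = [9, 4, 6, 8]
r6 m[J→φ4] = [52488, 40824, 34992, 36288]
r6 m[A→φ4] = [1, 1, 1, 1]
r6 m[K→φ1] = [504, 576, 729, 448]
r6 m[K→φ2] = [15552, 24192, 52488, 41472]
r6 m[K→φ3] = [1512, 2688, 5832, 4536]
r6 m[G→φ3] = [1, 1, 1, 1]
r7 m[φ0→H] = [8, 9, 6, 9]
r7 m[φ0→B] = [236196, 472392, 472392, 177147]
r7 m[φ1→H] = [6561, 4374, 4032, 1792]
r7 m[φ1→K] = [216, 336, 648, 648]
r7 m[φ2→R] = [314928, 472392, 367416, 290304]
r7 m[φ2→K] = [7, 8, 9, 7]
r7 m[φ3→J] = [52488, 40824, 34992, 36288]
r7 m[φ3→K] = [72, 72, 81, 64]
r7 m[φ3→G] = [285768, 419904, 472392, 472392]
r7 m[φ4→J] = [9, 4, 6, 8]
r7 m[φ4→A] = [472392, 472392, 367416, 104976]
r7 m[φ5→H] = [9, 6, 8, 1]
r7 m[H→φ0] = [59049, 26244, 32256, 1792]
r7 m[H→φ1] = [72, 54, 48, 9]
r7 m[H→φ5] = [52488, 39366, 24192, 16128]
r7 m[R→φ2] = [1, 1, 1, 1]
r7 m[B→φ0] = [1, 1, 1, 1]
r7 m[J→φ3] = [9, 4, 6, 8]
r7 m[J→φ4] = [52488, 40824, 34992, 36288]
r7 m[A→φ4] = [1, 1, 1, 1]
r7 m[K→φ1] = [504, 576, 729, 448]
r7 m[K→φ2] = [15552, 24192, 52488, 41472]
r7 m[K→φ3] = [1512, 2688, 5832, 4536]
r7 m[G→φ3] = [1, 1, 1, 1]
r8 m[φ0→H] = [8, 9, 6, 9]
r8 m[φ0→B] = [236196, 472392, 472392, 177147]
r8 m[φ1→H] = [6561, 4374, 4032, 1792]
r8 m[φ1→K] = [216, 336, 648, 648]
r8 m[φ2→R] = [314928, 472392, 367416, 290304]
r8 m[φ2→K] = [7, 8, 9, 7]
r8 m[φ3→J] = [52488, 40824, 34992, 36288]
r8 m[φ3→K] = [72, 72, 81, 64]
r8 m[φ3→G] = [285768, 419904, 472392, 472392]
r8 m[φ4→J] = [9, 4, 6, 8]
r8 m[φ4→A] = [472392, 472392, 367416, 104976]
r8 m[φ5→H] = [9, 6, 8, 1]
r8 m[H→φ0] = [59049, 26244, 32256, 1792]
r8 m[H→φ1] = [72, 54, 48, 9]
r8 m[H→φ5] = [52488, 39366, 24192, 16128]
r8 m[R→φ2] = [1, 1, 1, 1]
r8 m[B→φ0] = [1, 1, 1, 1]
r8 m[J→φ3] = [9, 4, 6, 8]
r8 m[J→φ4] = [52488, 40824, 34992, 36288]
r8 m[A→φ4] = [1, 1, 1, 1]
r8 m[K→φ1] = [504, 576, 729, 448]
r8 m[K→φ2] = [15552, 24192, 52488, 41472]
r8 m[K→φ3] = [1512, 2688, 5832, 4536]
r8 m[G→φ3] = [1, 1, 1, 1]
fixed point reached at round 8
traceback from H: (H=0, R=1, B=1, J=0, A=0, K=2, G=2), score=472392

assignment: (H=0, R=1, B=1, J=0, A=0, K=2, G=2); score = 472392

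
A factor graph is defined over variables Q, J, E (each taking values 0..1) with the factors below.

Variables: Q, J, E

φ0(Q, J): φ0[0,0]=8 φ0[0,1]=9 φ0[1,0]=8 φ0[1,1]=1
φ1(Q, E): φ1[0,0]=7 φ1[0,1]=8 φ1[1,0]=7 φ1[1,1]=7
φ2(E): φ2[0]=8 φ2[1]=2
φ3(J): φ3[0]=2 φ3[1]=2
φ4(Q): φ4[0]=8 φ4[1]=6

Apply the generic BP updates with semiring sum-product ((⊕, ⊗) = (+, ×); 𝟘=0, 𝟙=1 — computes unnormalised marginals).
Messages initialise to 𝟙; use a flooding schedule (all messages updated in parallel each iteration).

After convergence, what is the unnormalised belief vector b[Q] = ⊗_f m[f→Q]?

init: all messages = 𝟙 over 2 values
r1 m[φ0→Q] = [17, 9]
r1 m[φ0→J] = [16, 10]
r1 m[φ1→Q] = [15, 14]
r1 m[φ1→E] = [14, 15]
r1 m[φ2→E] = [8, 2]
r1 m[φ3→J] = [2, 2]
r1 m[φ4→Q] = [8, 6]
r1 m[Q→φ0] = [1, 1]
r1 m[Q→φ1] = [1, 1]
r1 m[Q→φ4] = [1, 1]
r1 m[J→φ0] = [1, 1]
r1 m[J→φ3] = [1, 1]
r1 m[E→φ1] = [1, 1]
r1 m[E→φ2] = [1, 1]
r2 m[φ0→Q] = [17, 9]
r2 m[φ0→J] = [16, 10]
r2 m[φ1→Q] = [15, 14]
r2 m[φ1→E] = [14, 15]
r2 m[φ2→E] = [8, 2]
r2 m[φ3→J] = [2, 2]
r2 m[φ4→Q] = [8, 6]
r2 m[Q→φ0] = [120, 84]
r2 m[Q→φ1] = [136, 54]
r2 m[Q→φ4] = [255, 126]
r2 m[J→φ0] = [2, 2]
r2 m[J→φ3] = [16, 10]
r2 m[E→φ1] = [8, 2]
r2 m[E→φ2] = [14, 15]
r3 m[φ0→Q] = [34, 18]
r3 m[φ0→J] = [1632, 1164]
r3 m[φ1→Q] = [72, 70]
r3 m[φ1→E] = [1330, 1466]
r3 m[φ2→E] = [8, 2]
r3 m[φ3→J] = [2, 2]
r3 m[φ4→Q] = [8, 6]
r3 m[Q→φ0] = [120, 84]
r3 m[Q→φ1] = [136, 54]
r3 m[Q→φ4] = [255, 126]
r3 m[J→φ0] = [2, 2]
r3 m[J→φ3] = [16, 10]
r3 m[E→φ1] = [8, 2]
r3 m[E→φ2] = [14, 15]
r4 m[φ0→Q] = [34, 18]
r4 m[φ0→J] = [1632, 1164]
r4 m[φ1→Q] = [72, 70]
r4 m[φ1→E] = [1330, 1466]
r4 m[φ2→E] = [8, 2]
r4 m[φ3→J] = [2, 2]
r4 m[φ4→Q] = [8, 6]
r4 m[Q→φ0] = [576, 420]
r4 m[Q→φ1] = [272, 108]
r4 m[Q→φ4] = [2448, 1260]
r4 m[J→φ0] = [2, 2]
r4 m[J→φ3] = [1632, 1164]
r4 m[E→φ1] = [8, 2]
r4 m[E→φ2] = [1330, 1466]
r5 m[φ0→Q] = [34, 18]
r5 m[φ0→J] = [7968, 5604]
r5 m[φ1→Q] = [72, 70]
r5 m[φ1→E] = [2660, 2932]
r5 m[φ2→E] = [8, 2]
r5 m[φ3→J] = [2, 2]
r5 m[φ4→Q] = [8, 6]
r5 m[Q→φ0] = [576, 420]
r5 m[Q→φ1] = [272, 108]
r5 m[Q→φ4] = [2448, 1260]
r5 m[J→φ0] = [2, 2]
r5 m[J→φ3] = [1632, 1164]
r5 m[E→φ1] = [8, 2]
r5 m[E→φ2] = [1330, 1466]
r6 m[φ0→Q] = [34, 18]
r6 m[φ0→J] = [7968, 5604]
r6 m[φ1→Q] = [72, 70]
r6 m[φ1→E] = [2660, 2932]
r6 m[φ2→E] = [8, 2]
r6 m[φ3→J] = [2, 2]
r6 m[φ4→Q] = [8, 6]
r6 m[Q→φ0] = [576, 420]
r6 m[Q→φ1] = [272, 108]
r6 m[Q→φ4] = [2448, 1260]
r6 m[J→φ0] = [2, 2]
r6 m[J→φ3] = [7968, 5604]
r6 m[E→φ1] = [8, 2]
r6 m[E→φ2] = [2660, 2932]
r7 m[φ0→Q] = [34, 18]
r7 m[φ0→J] = [7968, 5604]
r7 m[φ1→Q] = [72, 70]
r7 m[φ1→E] = [2660, 2932]
r7 m[φ2→E] = [8, 2]
r7 m[φ3→J] = [2, 2]
r7 m[φ4→Q] = [8, 6]
r7 m[Q→φ0] = [576, 420]
r7 m[Q→φ1] = [272, 108]
r7 m[Q→φ4] = [2448, 1260]
r7 m[J→φ0] = [2, 2]
r7 m[J→φ3] = [7968, 5604]
r7 m[E→φ1] = [8, 2]
r7 m[E→φ2] = [2660, 2932]
fixed point reached at round 7
b[Q] = ⊗ incoming = [19584, 7560]

b[Q] = [19584, 7560]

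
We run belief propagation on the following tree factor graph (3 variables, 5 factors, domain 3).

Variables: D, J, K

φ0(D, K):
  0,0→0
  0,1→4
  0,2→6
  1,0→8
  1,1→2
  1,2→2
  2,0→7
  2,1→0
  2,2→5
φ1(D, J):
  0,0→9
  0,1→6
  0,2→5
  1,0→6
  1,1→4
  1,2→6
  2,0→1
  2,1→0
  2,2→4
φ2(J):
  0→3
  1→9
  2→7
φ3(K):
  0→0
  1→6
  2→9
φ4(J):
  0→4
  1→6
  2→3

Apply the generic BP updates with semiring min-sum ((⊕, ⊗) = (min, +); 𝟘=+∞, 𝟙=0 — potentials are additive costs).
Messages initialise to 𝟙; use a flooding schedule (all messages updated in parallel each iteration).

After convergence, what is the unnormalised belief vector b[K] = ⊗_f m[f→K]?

init: all messages = 𝟙 over 3 values
r1 m[φ0→D] = [0, 2, 0]
r1 m[φ0→K] = [0, 0, 2]
r1 m[φ1→D] = [5, 4, 0]
r1 m[φ1→J] = [1, 0, 4]
r1 m[φ2→J] = [3, 9, 7]
r1 m[φ3→K] = [0, 6, 9]
r1 m[φ4→J] = [4, 6, 3]
r1 m[D→φ0] = [0, 0, 0]
r1 m[D→φ1] = [0, 0, 0]
r1 m[J→φ1] = [0, 0, 0]
r1 m[J→φ2] = [0, 0, 0]
r1 m[J→φ4] = [0, 0, 0]
r1 m[K→φ0] = [0, 0, 0]
r1 m[K→φ3] = [0, 0, 0]
r2 m[φ0→D] = [0, 2, 0]
r2 m[φ0→K] = [0, 0, 2]
r2 m[φ1→D] = [5, 4, 0]
r2 m[φ1→J] = [1, 0, 4]
r2 m[φ2→J] = [3, 9, 7]
r2 m[φ3→K] = [0, 6, 9]
r2 m[φ4→J] = [4, 6, 3]
r2 m[D→φ0] = [5, 4, 0]
r2 m[D→φ1] = [0, 2, 0]
r2 m[J→φ1] = [7, 15, 10]
r2 m[J→φ2] = [5, 6, 7]
r2 m[J→φ4] = [4, 9, 11]
r2 m[K→φ0] = [0, 6, 9]
r2 m[K→φ3] = [0, 0, 2]
r3 m[φ0→D] = [0, 8, 6]
r3 m[φ0→K] = [5, 0, 5]
r3 m[φ1→D] = [15, 13, 8]
r3 m[φ1→J] = [1, 0, 4]
r3 m[φ2→J] = [3, 9, 7]
r3 m[φ3→K] = [0, 6, 9]
r3 m[φ4→J] = [4, 6, 3]
r3 m[D→φ0] = [5, 4, 0]
r3 m[D→φ1] = [0, 2, 0]
r3 m[J→φ1] = [7, 15, 10]
r3 m[J→φ2] = [5, 6, 7]
r3 m[J→φ4] = [4, 9, 11]
r3 m[K→φ0] = [0, 6, 9]
r3 m[K→φ3] = [0, 0, 2]
r4 m[φ0→D] = [0, 8, 6]
r4 m[φ0→K] = [5, 0, 5]
r4 m[φ1→D] = [15, 13, 8]
r4 m[φ1→J] = [1, 0, 4]
r4 m[φ2→J] = [3, 9, 7]
r4 m[φ3→K] = [0, 6, 9]
r4 m[φ4→J] = [4, 6, 3]
r4 m[D→φ0] = [15, 13, 8]
r4 m[D→φ1] = [0, 8, 6]
r4 m[J→φ1] = [7, 15, 10]
r4 m[J→φ2] = [5, 6, 7]
r4 m[J→φ4] = [4, 9, 11]
r4 m[K→φ0] = [0, 6, 9]
r4 m[K→φ3] = [5, 0, 5]
r5 m[φ0→D] = [0, 8, 6]
r5 m[φ0→K] = [15, 8, 13]
r5 m[φ1→D] = [15, 13, 8]
r5 m[φ1→J] = [7, 6, 5]
r5 m[φ2→J] = [3, 9, 7]
r5 m[φ3→K] = [0, 6, 9]
r5 m[φ4→J] = [4, 6, 3]
r5 m[D→φ0] = [15, 13, 8]
r5 m[D→φ1] = [0, 8, 6]
r5 m[J→φ1] = [7, 15, 10]
r5 m[J→φ2] = [5, 6, 7]
r5 m[J→φ4] = [4, 9, 11]
r5 m[K→φ0] = [0, 6, 9]
r5 m[K→φ3] = [5, 0, 5]
r6 m[φ0→D] = [0, 8, 6]
r6 m[φ0→K] = [15, 8, 13]
r6 m[φ1→D] = [15, 13, 8]
r6 m[φ1→J] = [7, 6, 5]
r6 m[φ2→J] = [3, 9, 7]
r6 m[φ3→K] = [0, 6, 9]
r6 m[φ4→J] = [4, 6, 3]
r6 m[D→φ0] = [15, 13, 8]
r6 m[D→φ1] = [0, 8, 6]
r6 m[J→φ1] = [7, 15, 10]
r6 m[J→φ2] = [11, 12, 8]
r6 m[J→φ4] = [10, 15, 12]
r6 m[K→φ0] = [0, 6, 9]
r6 m[K→φ3] = [15, 8, 13]
r7 m[φ0→D] = [0, 8, 6]
r7 m[φ0→K] = [15, 8, 13]
r7 m[φ1→D] = [15, 13, 8]
r7 m[φ1→J] = [7, 6, 5]
r7 m[φ2→J] = [3, 9, 7]
r7 m[φ3→K] = [0, 6, 9]
r7 m[φ4→J] = [4, 6, 3]
r7 m[D→φ0] = [15, 13, 8]
r7 m[D→φ1] = [0, 8, 6]
r7 m[J→φ1] = [7, 15, 10]
r7 m[J→φ2] = [11, 12, 8]
r7 m[J→φ4] = [10, 15, 12]
r7 m[K→φ0] = [0, 6, 9]
r7 m[K→φ3] = [15, 8, 13]
fixed point reached at round 7
b[K] = ⊗ incoming = [15, 14, 22]

b[K] = [15, 14, 22]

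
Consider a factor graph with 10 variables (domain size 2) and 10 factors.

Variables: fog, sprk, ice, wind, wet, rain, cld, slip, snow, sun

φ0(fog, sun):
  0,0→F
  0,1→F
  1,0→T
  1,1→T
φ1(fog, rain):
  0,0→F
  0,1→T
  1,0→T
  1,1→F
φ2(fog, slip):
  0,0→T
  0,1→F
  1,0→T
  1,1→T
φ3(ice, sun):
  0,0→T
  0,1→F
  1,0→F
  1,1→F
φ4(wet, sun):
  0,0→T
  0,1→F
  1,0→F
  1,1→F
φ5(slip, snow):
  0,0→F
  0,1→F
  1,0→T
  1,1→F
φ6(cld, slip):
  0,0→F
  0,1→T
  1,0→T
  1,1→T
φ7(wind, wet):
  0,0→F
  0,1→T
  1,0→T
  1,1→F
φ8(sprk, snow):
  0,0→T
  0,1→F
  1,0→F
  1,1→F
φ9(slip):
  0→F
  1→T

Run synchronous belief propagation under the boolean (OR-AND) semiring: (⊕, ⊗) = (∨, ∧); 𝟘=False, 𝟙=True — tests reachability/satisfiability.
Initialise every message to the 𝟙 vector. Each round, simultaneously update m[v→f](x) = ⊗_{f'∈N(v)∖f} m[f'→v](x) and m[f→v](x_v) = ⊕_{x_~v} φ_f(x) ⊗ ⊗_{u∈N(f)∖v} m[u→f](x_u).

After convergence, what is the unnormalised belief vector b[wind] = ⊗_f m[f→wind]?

init: all messages = 𝟙 over 2 values
r1 m[φ0→fog] = [F, T]
r1 m[φ0→sun] = [T, T]
r1 m[φ1→fog] = [T, T]
r1 m[φ1→rain] = [T, T]
r1 m[φ2→fog] = [T, T]
r1 m[φ2→slip] = [T, T]
r1 m[φ3→ice] = [T, F]
r1 m[φ3→sun] = [T, F]
r1 m[φ4→wet] = [T, F]
r1 m[φ4→sun] = [T, F]
r1 m[φ5→slip] = [F, T]
r1 m[φ5→snow] = [T, F]
r1 m[φ6→cld] = [T, T]
r1 m[φ6→slip] = [T, T]
r1 m[φ7→wind] = [T, T]
r1 m[φ7→wet] = [T, T]
r1 m[φ8→sprk] = [T, F]
r1 m[φ8→snow] = [T, F]
r1 m[φ9→slip] = [F, T]
r1 m[fog→φ0] = [T, T]
r1 m[fog→φ1] = [T, T]
r1 m[fog→φ2] = [T, T]
r1 m[sprk→φ8] = [T, T]
r1 m[ice→φ3] = [T, T]
r1 m[wind→φ7] = [T, T]
r1 m[wet→φ4] = [T, T]
r1 m[wet→φ7] = [T, T]
r1 m[rain→φ1] = [T, T]
r1 m[cld→φ6] = [T, T]
r1 m[slip→φ2] = [T, T]
r1 m[slip→φ5] = [T, T]
r1 m[slip→φ6] = [T, T]
r1 m[slip→φ9] = [T, T]
r1 m[snow→φ5] = [T, T]
r1 m[snow→φ8] = [T, T]
r1 m[sun→φ0] = [T, T]
r1 m[sun→φ3] = [T, T]
r1 m[sun→φ4] = [T, T]
r2 m[φ0→fog] = [F, T]
r2 m[φ0→sun] = [T, T]
r2 m[φ1→fog] = [T, T]
r2 m[φ1→rain] = [T, T]
r2 m[φ2→fog] = [T, T]
r2 m[φ2→slip] = [T, T]
r2 m[φ3→ice] = [T, F]
r2 m[φ3→sun] = [T, F]
r2 m[φ4→wet] = [T, F]
r2 m[φ4→sun] = [T, F]
r2 m[φ5→slip] = [F, T]
r2 m[φ5→snow] = [T, F]
r2 m[φ6→cld] = [T, T]
r2 m[φ6→slip] = [T, T]
r2 m[φ7→wind] = [T, T]
r2 m[φ7→wet] = [T, T]
r2 m[φ8→sprk] = [T, F]
r2 m[φ8→snow] = [T, F]
r2 m[φ9→slip] = [F, T]
r2 m[fog→φ0] = [T, T]
r2 m[fog→φ1] = [F, T]
r2 m[fog→φ2] = [F, T]
r2 m[sprk→φ8] = [T, T]
r2 m[ice→φ3] = [T, T]
r2 m[wind→φ7] = [T, T]
r2 m[wet→φ4] = [T, T]
r2 m[wet→φ7] = [T, F]
r2 m[rain→φ1] = [T, T]
r2 m[cld→φ6] = [T, T]
r2 m[slip→φ2] = [F, T]
r2 m[slip→φ5] = [F, T]
r2 m[slip→φ6] = [F, T]
r2 m[slip→φ9] = [F, T]
r2 m[snow→φ5] = [T, F]
r2 m[snow→φ8] = [T, F]
r2 m[sun→φ0] = [T, F]
r2 m[sun→φ3] = [T, F]
r2 m[sun→φ4] = [T, F]
r3 m[φ0→fog] = [F, T]
r3 m[φ0→sun] = [T, T]
r3 m[φ1→fog] = [T, T]
r3 m[φ1→rain] = [T, F]
r3 m[φ2→fog] = [F, T]
r3 m[φ2→slip] = [T, T]
r3 m[φ3→ice] = [T, F]
r3 m[φ3→sun] = [T, F]
r3 m[φ4→wet] = [T, F]
r3 m[φ4→sun] = [T, F]
r3 m[φ5→slip] = [F, T]
r3 m[φ5→snow] = [T, F]
r3 m[φ6→cld] = [T, T]
r3 m[φ6→slip] = [T, T]
r3 m[φ7→wind] = [F, T]
r3 m[φ7→wet] = [T, T]
r3 m[φ8→sprk] = [T, F]
r3 m[φ8→snow] = [T, F]
r3 m[φ9→slip] = [F, T]
r3 m[fog→φ0] = [T, T]
r3 m[fog→φ1] = [F, T]
r3 m[fog→φ2] = [F, T]
r3 m[sprk→φ8] = [T, T]
r3 m[ice→φ3] = [T, T]
r3 m[wind→φ7] = [T, T]
r3 m[wet→φ4] = [T, T]
r3 m[wet→φ7] = [T, F]
r3 m[rain→φ1] = [T, T]
r3 m[cld→φ6] = [T, T]
r3 m[slip→φ2] = [F, T]
r3 m[slip→φ5] = [F, T]
r3 m[slip→φ6] = [F, T]
r3 m[slip→φ9] = [F, T]
r3 m[snow→φ5] = [T, F]
r3 m[snow→φ8] = [T, F]
r3 m[sun→φ0] = [T, F]
r3 m[sun→φ3] = [T, F]
r3 m[sun→φ4] = [T, F]
r4 m[φ0→fog] = [F, T]
r4 m[φ0→sun] = [T, T]
r4 m[φ1→fog] = [T, T]
r4 m[φ1→rain] = [T, F]
r4 m[φ2→fog] = [F, T]
r4 m[φ2→slip] = [T, T]
r4 m[φ3→ice] = [T, F]
r4 m[φ3→sun] = [T, F]
r4 m[φ4→wet] = [T, F]
r4 m[φ4→sun] = [T, F]
r4 m[φ5→slip] = [F, T]
r4 m[φ5→snow] = [T, F]
r4 m[φ6→cld] = [T, T]
r4 m[φ6→slip] = [T, T]
r4 m[φ7→wind] = [F, T]
r4 m[φ7→wet] = [T, T]
r4 m[φ8→sprk] = [T, F]
r4 m[φ8→snow] = [T, F]
r4 m[φ9→slip] = [F, T]
r4 m[fog→φ0] = [F, T]
r4 m[fog→φ1] = [F, T]
r4 m[fog→φ2] = [F, T]
r4 m[sprk→φ8] = [T, T]
r4 m[ice→φ3] = [T, T]
r4 m[wind→φ7] = [T, T]
r4 m[wet→φ4] = [T, T]
r4 m[wet→φ7] = [T, F]
r4 m[rain→φ1] = [T, T]
r4 m[cld→φ6] = [T, T]
r4 m[slip→φ2] = [F, T]
r4 m[slip→φ5] = [F, T]
r4 m[slip→φ6] = [F, T]
r4 m[slip→φ9] = [F, T]
r4 m[snow→φ5] = [T, F]
r4 m[snow→φ8] = [T, F]
r4 m[sun→φ0] = [T, F]
r4 m[sun→φ3] = [T, F]
r4 m[sun→φ4] = [T, F]
r5 m[φ0→fog] = [F, T]
r5 m[φ0→sun] = [T, T]
r5 m[φ1→fog] = [T, T]
r5 m[φ1→rain] = [T, F]
r5 m[φ2→fog] = [F, T]
r5 m[φ2→slip] = [T, T]
r5 m[φ3→ice] = [T, F]
r5 m[φ3→sun] = [T, F]
r5 m[φ4→wet] = [T, F]
r5 m[φ4→sun] = [T, F]
r5 m[φ5→slip] = [F, T]
r5 m[φ5→snow] = [T, F]
r5 m[φ6→cld] = [T, T]
r5 m[φ6→slip] = [T, T]
r5 m[φ7→wind] = [F, T]
r5 m[φ7→wet] = [T, T]
r5 m[φ8→sprk] = [T, F]
r5 m[φ8→snow] = [T, F]
r5 m[φ9→slip] = [F, T]
r5 m[fog→φ0] = [F, T]
r5 m[fog→φ1] = [F, T]
r5 m[fog→φ2] = [F, T]
r5 m[sprk→φ8] = [T, T]
r5 m[ice→φ3] = [T, T]
r5 m[wind→φ7] = [T, T]
r5 m[wet→φ4] = [T, T]
r5 m[wet→φ7] = [T, F]
r5 m[rain→φ1] = [T, T]
r5 m[cld→φ6] = [T, T]
r5 m[slip→φ2] = [F, T]
r5 m[slip→φ5] = [F, T]
r5 m[slip→φ6] = [F, T]
r5 m[slip→φ9] = [F, T]
r5 m[snow→φ5] = [T, F]
r5 m[snow→φ8] = [T, F]
r5 m[sun→φ0] = [T, F]
r5 m[sun→φ3] = [T, F]
r5 m[sun→φ4] = [T, F]
fixed point reached at round 5
b[wind] = ⊗ incoming = [F, T]

b[wind] = [F, T]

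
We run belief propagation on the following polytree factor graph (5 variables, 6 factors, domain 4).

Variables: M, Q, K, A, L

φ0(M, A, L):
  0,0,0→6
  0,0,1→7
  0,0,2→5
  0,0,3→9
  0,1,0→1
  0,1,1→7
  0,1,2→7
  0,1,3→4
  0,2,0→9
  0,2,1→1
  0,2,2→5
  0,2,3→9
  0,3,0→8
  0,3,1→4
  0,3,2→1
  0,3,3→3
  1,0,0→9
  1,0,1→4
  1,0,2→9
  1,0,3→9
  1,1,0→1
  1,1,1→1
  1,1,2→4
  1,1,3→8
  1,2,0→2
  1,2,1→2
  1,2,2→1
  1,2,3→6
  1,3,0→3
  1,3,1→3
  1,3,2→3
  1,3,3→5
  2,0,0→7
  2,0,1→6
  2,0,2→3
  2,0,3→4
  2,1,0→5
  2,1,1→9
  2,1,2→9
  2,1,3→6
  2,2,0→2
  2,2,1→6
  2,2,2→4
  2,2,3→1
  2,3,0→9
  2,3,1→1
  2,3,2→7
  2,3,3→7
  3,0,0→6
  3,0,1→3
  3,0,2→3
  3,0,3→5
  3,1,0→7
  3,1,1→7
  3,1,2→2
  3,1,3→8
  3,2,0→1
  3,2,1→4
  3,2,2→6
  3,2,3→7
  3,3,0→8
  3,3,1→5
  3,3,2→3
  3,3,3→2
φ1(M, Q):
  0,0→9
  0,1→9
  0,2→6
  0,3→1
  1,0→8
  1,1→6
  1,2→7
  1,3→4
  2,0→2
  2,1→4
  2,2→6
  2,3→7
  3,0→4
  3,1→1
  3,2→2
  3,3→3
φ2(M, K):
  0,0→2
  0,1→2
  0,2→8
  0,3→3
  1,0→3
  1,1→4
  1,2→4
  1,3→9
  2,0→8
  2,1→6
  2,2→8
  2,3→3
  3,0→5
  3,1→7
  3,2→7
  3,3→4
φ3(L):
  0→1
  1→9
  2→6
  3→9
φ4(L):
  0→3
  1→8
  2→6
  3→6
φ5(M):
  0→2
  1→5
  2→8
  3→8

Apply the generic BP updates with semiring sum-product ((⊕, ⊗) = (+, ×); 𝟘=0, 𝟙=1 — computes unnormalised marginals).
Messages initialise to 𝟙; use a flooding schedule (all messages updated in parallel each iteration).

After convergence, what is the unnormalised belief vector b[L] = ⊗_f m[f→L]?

b[L] = [550140, 11362320, 6089760, 10672020]

init: all messages = 𝟙 over 4 values
r1 m[φ0→M] = [86, 70, 86, 77]
r1 m[φ0→A] = [95, 86, 66, 72]
r1 m[φ0→L] = [84, 70, 72, 93]
r1 m[φ1→M] = [25, 25, 19, 10]
r1 m[φ1→Q] = [23, 20, 21, 15]
r1 m[φ2→M] = [15, 20, 25, 23]
r1 m[φ2→K] = [18, 19, 27, 19]
r1 m[φ3→L] = [1, 9, 6, 9]
r1 m[φ4→L] = [3, 8, 6, 6]
r1 m[φ5→M] = [2, 5, 8, 8]
r1 m[M→φ0] = [1, 1, 1, 1]
r1 m[M→φ1] = [1, 1, 1, 1]
r1 m[M→φ2] = [1, 1, 1, 1]
r1 m[M→φ5] = [1, 1, 1, 1]
r1 m[Q→φ1] = [1, 1, 1, 1]
r1 m[K→φ2] = [1, 1, 1, 1]
r1 m[A→φ0] = [1, 1, 1, 1]
r1 m[L→φ0] = [1, 1, 1, 1]
r1 m[L→φ3] = [1, 1, 1, 1]
r1 m[L→φ4] = [1, 1, 1, 1]
r2 m[φ0→M] = [86, 70, 86, 77]
r2 m[φ0→A] = [95, 86, 66, 72]
r2 m[φ0→L] = [84, 70, 72, 93]
r2 m[φ1→M] = [25, 25, 19, 10]
r2 m[φ1→Q] = [23, 20, 21, 15]
r2 m[φ2→M] = [15, 20, 25, 23]
r2 m[φ2→K] = [18, 19, 27, 19]
r2 m[φ3→L] = [1, 9, 6, 9]
r2 m[φ4→L] = [3, 8, 6, 6]
r2 m[φ5→M] = [2, 5, 8, 8]
r2 m[M→φ0] = [750, 2500, 3800, 1840]
r2 m[M→φ1] = [2580, 7000, 17200, 14168]
r2 m[M→φ2] = [4300, 8750, 13072, 6160]
r2 m[M→φ5] = [32250, 35000, 40850, 17710]
r2 m[Q→φ1] = [1, 1, 1, 1]
r2 m[K→φ2] = [1, 1, 1, 1]
r2 m[A→φ0] = [1, 1, 1, 1]
r2 m[L→φ0] = [3, 72, 36, 54]
r2 m[L→φ3] = [252, 560, 432, 558]
r2 m[L→φ4] = [84, 630, 432, 837]
r3 m[φ0→M] = [3438, 2889, 3453, 3126]
r3 m[φ0→A] = [7782180, 9233910, 5893950, 5764200]
r3 m[φ0→L] = [183380, 157810, 169160, 197630]
r3 m[φ1→M] = [25, 25, 19, 10]
r3 m[φ1→Q] = [170292, 148188, 196016, 193484]
r3 m[φ2→M] = [15, 20, 25, 23]
r3 m[φ2→K] = [170226, 165152, 217096, 155506]
r3 m[φ3→L] = [1, 9, 6, 9]
r3 m[φ4→L] = [3, 8, 6, 6]
r3 m[φ5→M] = [2, 5, 8, 8]
r3 m[M→φ0] = [750, 2500, 3800, 1840]
r3 m[M→φ1] = [2580, 7000, 17200, 14168]
r3 m[M→φ2] = [4300, 8750, 13072, 6160]
r3 m[M→φ5] = [32250, 35000, 40850, 17710]
r3 m[Q→φ1] = [1, 1, 1, 1]
r3 m[K→φ2] = [1, 1, 1, 1]
r3 m[A→φ0] = [1, 1, 1, 1]
r3 m[L→φ0] = [3, 72, 36, 54]
r3 m[L→φ3] = [252, 560, 432, 558]
r3 m[L→φ4] = [84, 630, 432, 837]
r4 m[φ0→M] = [3438, 2889, 3453, 3126]
r4 m[φ0→A] = [7782180, 9233910, 5893950, 5764200]
r4 m[φ0→L] = [183380, 157810, 169160, 197630]
r4 m[φ1→M] = [25, 25, 19, 10]
r4 m[φ1→Q] = [170292, 148188, 196016, 193484]
r4 m[φ2→M] = [15, 20, 25, 23]
r4 m[φ2→K] = [170226, 165152, 217096, 155506]
r4 m[φ3→L] = [1, 9, 6, 9]
r4 m[φ4→L] = [3, 8, 6, 6]
r4 m[φ5→M] = [2, 5, 8, 8]
r4 m[M→φ0] = [750, 2500, 3800, 1840]
r4 m[M→φ1] = [103140, 288900, 690600, 575184]
r4 m[M→φ2] = [171900, 361125, 524856, 250080]
r4 m[M→φ5] = [1289250, 1444500, 1640175, 718980]
r4 m[Q→φ1] = [1, 1, 1, 1]
r4 m[K→φ2] = [1, 1, 1, 1]
r4 m[A→φ0] = [1, 1, 1, 1]
r4 m[L→φ0] = [3, 72, 36, 54]
r4 m[L→φ3] = [550140, 1262480, 1014960, 1185780]
r4 m[L→φ4] = [183380, 1420290, 1014960, 1778670]
r5 m[φ0→M] = [3438, 2889, 3453, 3126]
r5 m[φ0→A] = [7782180, 9233910, 5893950, 5764200]
r5 m[φ0→L] = [183380, 157810, 169160, 197630]
r5 m[φ1→M] = [25, 25, 19, 10]
r5 m[φ1→Q] = [6921396, 5999244, 7935108, 7818492]
r5 m[φ2→M] = [15, 20, 25, 23]
r5 m[φ2→K] = [6876423, 6687996, 8769108, 6340713]
r5 m[φ3→L] = [1, 9, 6, 9]
r5 m[φ4→L] = [3, 8, 6, 6]
r5 m[φ5→M] = [2, 5, 8, 8]
r5 m[M→φ0] = [750, 2500, 3800, 1840]
r5 m[M→φ1] = [103140, 288900, 690600, 575184]
r5 m[M→φ2] = [171900, 361125, 524856, 250080]
r5 m[M→φ5] = [1289250, 1444500, 1640175, 718980]
r5 m[Q→φ1] = [1, 1, 1, 1]
r5 m[K→φ2] = [1, 1, 1, 1]
r5 m[A→φ0] = [1, 1, 1, 1]
r5 m[L→φ0] = [3, 72, 36, 54]
r5 m[L→φ3] = [550140, 1262480, 1014960, 1185780]
r5 m[L→φ4] = [183380, 1420290, 1014960, 1778670]
r6 m[φ0→M] = [3438, 2889, 3453, 3126]
r6 m[φ0→A] = [7782180, 9233910, 5893950, 5764200]
r6 m[φ0→L] = [183380, 157810, 169160, 197630]
r6 m[φ1→M] = [25, 25, 19, 10]
r6 m[φ1→Q] = [6921396, 5999244, 7935108, 7818492]
r6 m[φ2→M] = [15, 20, 25, 23]
r6 m[φ2→K] = [6876423, 6687996, 8769108, 6340713]
r6 m[φ3→L] = [1, 9, 6, 9]
r6 m[φ4→L] = [3, 8, 6, 6]
r6 m[φ5→M] = [2, 5, 8, 8]
r6 m[M→φ0] = [750, 2500, 3800, 1840]
r6 m[M→φ1] = [103140, 288900, 690600, 575184]
r6 m[M→φ2] = [171900, 361125, 524856, 250080]
r6 m[M→φ5] = [1289250, 1444500, 1640175, 718980]
r6 m[Q→φ1] = [1, 1, 1, 1]
r6 m[K→φ2] = [1, 1, 1, 1]
r6 m[A→φ0] = [1, 1, 1, 1]
r6 m[L→φ0] = [3, 72, 36, 54]
r6 m[L→φ3] = [550140, 1262480, 1014960, 1185780]
r6 m[L→φ4] = [183380, 1420290, 1014960, 1778670]
fixed point reached at round 6
b[L] = ⊗ incoming = [550140, 11362320, 6089760, 10672020]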